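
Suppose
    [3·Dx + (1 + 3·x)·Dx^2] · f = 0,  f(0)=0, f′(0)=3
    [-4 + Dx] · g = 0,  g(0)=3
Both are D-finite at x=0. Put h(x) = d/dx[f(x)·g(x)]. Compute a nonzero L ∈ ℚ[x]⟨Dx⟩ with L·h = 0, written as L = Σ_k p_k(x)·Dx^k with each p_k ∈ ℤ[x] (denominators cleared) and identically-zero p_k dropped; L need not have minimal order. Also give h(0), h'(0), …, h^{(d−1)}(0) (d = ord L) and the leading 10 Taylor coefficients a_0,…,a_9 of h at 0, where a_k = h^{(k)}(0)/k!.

f: a_k = 0, 3, -9/2, 9, -81/4, 243/5, -243/2, 2187/7, -6561/8, 2187, …
g: a_k = 3, 12, 24, 32, 32, 128/5, 256/15, 1024/105, 512/105, 2048/945, …
h₀=f·g: eliminate ⇒ L₀, order ≤ 2·1.
h=h₀': d/dx-closure on L₀ ⇒ L.
L = (40 + 96·x + 576·x^2) + (-14 - 84·x - 288·x^2)·Dx + (1 + 15·x + 36·x^2)·Dx^2  (order 2).
h: a_k = 9, 45, 135, 141, 354, -279, 7759/5, -21487/5, 187857/14, -1832893/45, …
ICs: h(0) = 9, h′(0) = 45.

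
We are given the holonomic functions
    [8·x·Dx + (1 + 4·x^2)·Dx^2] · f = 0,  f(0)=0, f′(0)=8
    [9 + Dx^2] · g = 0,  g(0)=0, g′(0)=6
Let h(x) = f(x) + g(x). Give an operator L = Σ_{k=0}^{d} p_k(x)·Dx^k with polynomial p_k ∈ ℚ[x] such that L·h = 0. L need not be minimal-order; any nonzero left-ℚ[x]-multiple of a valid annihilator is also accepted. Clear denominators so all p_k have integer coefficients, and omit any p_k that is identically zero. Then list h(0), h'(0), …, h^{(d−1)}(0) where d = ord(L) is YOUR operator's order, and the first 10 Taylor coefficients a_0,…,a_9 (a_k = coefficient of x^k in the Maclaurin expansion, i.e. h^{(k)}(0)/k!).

L = (-2808·x + 19008·x^3 + 10368·x^5)·Dx + (9 + 1548·x^2 + 7344·x^4 + 5184·x^6)·Dx^2 + (-312·x + 2112·x^3 + 1152·x^5)·Dx^3 + (1 + 172·x^2 + 816·x^4 + 576·x^6)·Dx^4  (order 4).
h: a_k = 0, 14, 0, -59/3, 0, 593/20, 0, -20723/280, 0, 4589707/20160, …
ICs: h(0) = 0, h′(0) = 14, h′′(0) = 0, h′′′(0) = -118.

f: a_k = 0, 8, 0, -32/3, 0, 128/5, 0, -512/7, 0, 2048/9, …
g: a_k = 0, 6, 0, -9, 0, 81/20, 0, -243/280, 0, 243/2240, …
L₀ := lclm(L_f,L_g); ord L₀ ≤ 2+2.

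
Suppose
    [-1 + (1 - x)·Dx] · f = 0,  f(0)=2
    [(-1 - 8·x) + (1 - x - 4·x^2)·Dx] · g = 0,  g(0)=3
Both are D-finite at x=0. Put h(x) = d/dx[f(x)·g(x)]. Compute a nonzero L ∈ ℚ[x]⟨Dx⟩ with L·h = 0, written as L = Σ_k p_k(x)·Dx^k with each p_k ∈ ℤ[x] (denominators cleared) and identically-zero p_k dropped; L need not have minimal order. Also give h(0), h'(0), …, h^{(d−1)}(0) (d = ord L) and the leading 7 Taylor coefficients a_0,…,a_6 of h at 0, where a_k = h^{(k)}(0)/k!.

f: a_k = 2, 2, 2, 2, 2, 2, 2, …
g: a_k = 3, 3, 15, 27, 87, 195, 543, …
f·g: L₀ = L_f ⊗_s L_g, ord ≤ 1·1.
Differentiate: ansatz ord ≤ ord L₀ ⇒ L.
L = (7 + 6·x + 3·x^2 - 96·x^3 + 96·x^4) + (-1 - x + 15·x^2 - 7·x^3 - 30·x^4 + 24·x^5)·Dx  (order 1).
h: a_k = 12, 84, 288, 1080, 3300, 10476, 30744, …
ICs: h(0) = 12.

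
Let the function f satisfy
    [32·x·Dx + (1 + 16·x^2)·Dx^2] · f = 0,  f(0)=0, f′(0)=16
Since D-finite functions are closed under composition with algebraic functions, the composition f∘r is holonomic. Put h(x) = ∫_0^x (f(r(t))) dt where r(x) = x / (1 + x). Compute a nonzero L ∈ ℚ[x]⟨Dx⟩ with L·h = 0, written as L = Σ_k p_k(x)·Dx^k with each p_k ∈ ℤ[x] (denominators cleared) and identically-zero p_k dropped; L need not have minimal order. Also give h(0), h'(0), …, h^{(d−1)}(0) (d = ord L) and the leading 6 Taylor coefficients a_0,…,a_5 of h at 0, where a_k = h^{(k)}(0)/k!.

L = (2 + 34·x)·Dx^2 + (1 + 2·x + 17·x^2)·Dx^3  (order 3).
h: a_k = 0, 0, 8, -16/3, -52/3, 48, …
ICs: h(0) = 0, h′(0) = 0, h′′(0) = 16.

f: a_k = 0, 16, 0, -256/3, 0, 4096/5, …
Substitute x→r, Dx→(1/r')Dx; clear ⇒ L₀.
h=∫₀ˣh₀: take L = L₀·Dx.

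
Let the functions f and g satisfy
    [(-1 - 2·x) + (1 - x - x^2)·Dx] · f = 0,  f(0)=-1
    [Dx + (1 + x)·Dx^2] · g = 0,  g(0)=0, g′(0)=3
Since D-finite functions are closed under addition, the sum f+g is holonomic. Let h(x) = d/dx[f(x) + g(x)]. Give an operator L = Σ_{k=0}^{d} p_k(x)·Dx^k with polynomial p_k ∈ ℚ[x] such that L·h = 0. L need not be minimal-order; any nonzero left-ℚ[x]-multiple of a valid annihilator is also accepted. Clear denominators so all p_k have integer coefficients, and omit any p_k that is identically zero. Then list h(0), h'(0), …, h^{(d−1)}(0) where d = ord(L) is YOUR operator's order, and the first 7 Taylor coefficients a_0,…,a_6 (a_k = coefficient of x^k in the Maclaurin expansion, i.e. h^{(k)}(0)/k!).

L = (26 + 70·x + 76·x^2 + 36·x^3 + 12·x^4) + (16 + 84·x + 160·x^2 + 144·x^3 + 74·x^4 + 20·x^5)·Dx + (-5 - 11·x + x^2 + 23·x^3 + 29·x^4 + 17·x^5 + 4·x^6)·Dx^2  (order 2).
h: a_k = 2, -7, -6, -23, -37, -81, -144, …
ICs: h(0) = 2, h′(0) = -7.

f: a_k = -1, -1, -2, -3, -5, -8, -13, …
g: a_k = 0, 3, -3/2, 1, -3/4, 3/5, -1/2, …
L₀ := lclm(L_f,L_g); ord L₀ ≤ 1+2.
h=h₀': d/dx-closure on L₀ ⇒ L.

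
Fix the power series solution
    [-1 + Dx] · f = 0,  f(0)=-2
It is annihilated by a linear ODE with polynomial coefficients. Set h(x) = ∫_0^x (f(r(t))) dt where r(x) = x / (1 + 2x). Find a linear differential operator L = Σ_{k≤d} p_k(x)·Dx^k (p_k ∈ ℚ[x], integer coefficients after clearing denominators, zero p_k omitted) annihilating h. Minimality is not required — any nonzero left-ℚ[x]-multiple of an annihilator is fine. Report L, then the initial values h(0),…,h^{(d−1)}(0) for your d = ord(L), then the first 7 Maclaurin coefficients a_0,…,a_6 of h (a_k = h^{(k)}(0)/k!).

f: a_k = -2, -2, -1, -1/3, -1/12, -1/60, -1/360, …
f∘r: x↦r, Dx↦Dx/r' in L_f ⇒ L₀.
∫: right-multiply L₀ by Dx.
L = -Dx + (1 + 4·x + 4·x^2)·Dx^2  (order 2).
h: a_k = 0, -2, -1, 1, -13/12, 71/60, -49/40, …
ICs: h(0) = 0, h′(0) = -2.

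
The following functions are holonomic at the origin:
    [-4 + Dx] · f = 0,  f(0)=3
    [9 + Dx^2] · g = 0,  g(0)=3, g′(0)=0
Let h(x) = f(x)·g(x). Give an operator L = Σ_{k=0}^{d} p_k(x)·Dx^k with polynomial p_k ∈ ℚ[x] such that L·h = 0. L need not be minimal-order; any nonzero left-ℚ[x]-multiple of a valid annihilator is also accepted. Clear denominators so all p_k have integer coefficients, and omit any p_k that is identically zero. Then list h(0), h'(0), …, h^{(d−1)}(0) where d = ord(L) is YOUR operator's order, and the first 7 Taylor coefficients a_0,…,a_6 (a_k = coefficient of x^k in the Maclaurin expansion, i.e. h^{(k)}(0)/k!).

L = 25 - 8·Dx + Dx^2  (order 2).
h: a_k = 9, 36, 63/2, -66, -1581/8, -2337/10, -11753/80, …
ICs: h(0) = 9, h′(0) = 36.

f: a_k = 3, 12, 24, 32, 32, 128/5, 256/15, …
g: a_k = 3, 0, -27/2, 0, 81/8, 0, -243/80, …
Sym-product of L_f,L_g gives L₀ (≤ ord 2).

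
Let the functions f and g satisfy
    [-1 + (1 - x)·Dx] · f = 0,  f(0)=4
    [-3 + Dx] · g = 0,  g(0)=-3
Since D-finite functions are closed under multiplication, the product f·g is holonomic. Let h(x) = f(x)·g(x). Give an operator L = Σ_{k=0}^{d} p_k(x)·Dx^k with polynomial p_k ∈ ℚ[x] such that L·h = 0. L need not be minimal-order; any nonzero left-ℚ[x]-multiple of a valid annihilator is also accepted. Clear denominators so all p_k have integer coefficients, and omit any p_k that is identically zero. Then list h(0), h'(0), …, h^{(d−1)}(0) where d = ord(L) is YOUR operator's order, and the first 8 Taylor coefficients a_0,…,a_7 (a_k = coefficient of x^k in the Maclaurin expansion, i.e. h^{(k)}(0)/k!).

f: a_k = 4, 4, 4, 4, 4, 4, 4, 4, …
g: a_k = -3, -9, -27/2, -27/2, -81/8, -243/40, -243/80, -729/560, …
f·g: L₀ = L_f ⊗_s L_g, ord ≤ 1·1.
L = (4 - 3·x) + (-1 + x)·Dx  (order 1).
h: a_k = -12, -48, -102, -156, -393/2, -1104/5, -4659/20, -16671/70, …
ICs: h(0) = -12.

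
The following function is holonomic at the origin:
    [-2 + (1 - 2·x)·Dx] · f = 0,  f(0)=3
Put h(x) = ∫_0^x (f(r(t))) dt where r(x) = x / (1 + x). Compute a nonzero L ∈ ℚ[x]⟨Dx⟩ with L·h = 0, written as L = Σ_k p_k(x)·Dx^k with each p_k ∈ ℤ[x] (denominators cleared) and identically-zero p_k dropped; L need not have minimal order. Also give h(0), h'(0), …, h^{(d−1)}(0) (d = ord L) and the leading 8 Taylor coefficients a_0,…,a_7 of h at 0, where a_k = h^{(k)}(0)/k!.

L = 2·Dx + (-1 + x^2)·Dx^2  (order 2).
h: a_k = 0, 3, 3, 2, 3/2, 6/5, 1, 6/7, …
ICs: h(0) = 0, h′(0) = 3.

f: a_k = 3, 6, 12, 24, 48, 96, 192, 384, …
Substitute x→r, Dx→(1/r')Dx; clear ⇒ L₀.
Integrate: L := L₀·Dx.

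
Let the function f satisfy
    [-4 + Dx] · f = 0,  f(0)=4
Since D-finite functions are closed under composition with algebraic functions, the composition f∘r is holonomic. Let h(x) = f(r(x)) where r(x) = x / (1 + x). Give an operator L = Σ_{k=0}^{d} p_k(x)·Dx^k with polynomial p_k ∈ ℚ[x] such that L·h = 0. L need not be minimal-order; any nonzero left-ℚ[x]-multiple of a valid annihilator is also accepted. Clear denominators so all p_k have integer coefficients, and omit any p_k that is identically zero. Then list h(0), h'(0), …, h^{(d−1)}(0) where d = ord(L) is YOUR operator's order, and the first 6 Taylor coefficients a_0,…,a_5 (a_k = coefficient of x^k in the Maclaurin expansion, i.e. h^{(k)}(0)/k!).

f: a_k = 4, 16, 32, 128/3, 128/3, 512/15, …
Substitute x→r, Dx→(1/r')Dx; clear ⇒ L₀.
L = -4 + (1 + 2·x + x^2)·Dx  (order 1).
h: a_k = 4, 16, 16, -16/3, -16/3, 112/15, …
ICs: h(0) = 4.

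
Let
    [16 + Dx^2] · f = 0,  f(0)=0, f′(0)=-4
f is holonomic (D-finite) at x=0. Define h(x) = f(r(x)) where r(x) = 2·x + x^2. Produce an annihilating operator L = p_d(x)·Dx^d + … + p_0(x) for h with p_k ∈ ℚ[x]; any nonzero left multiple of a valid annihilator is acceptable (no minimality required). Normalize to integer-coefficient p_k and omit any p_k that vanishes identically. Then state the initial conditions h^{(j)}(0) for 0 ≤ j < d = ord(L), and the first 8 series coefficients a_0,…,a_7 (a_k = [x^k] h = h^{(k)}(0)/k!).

f: a_k = 0, -4, 0, 32/3, 0, -128/15, 0, 1024/315, …
f∘r: x↦r, Dx↦Dx/r' in L_f ⇒ L₀.
L = (64 + 192·x + 192·x^2 + 64·x^3) - Dx + (1 + x)·Dx^2  (order 2).
h: a_k = 0, -8, -4, 256/3, 128, -3136/15, -672, -83968/315, …
ICs: h(0) = 0, h′(0) = -8.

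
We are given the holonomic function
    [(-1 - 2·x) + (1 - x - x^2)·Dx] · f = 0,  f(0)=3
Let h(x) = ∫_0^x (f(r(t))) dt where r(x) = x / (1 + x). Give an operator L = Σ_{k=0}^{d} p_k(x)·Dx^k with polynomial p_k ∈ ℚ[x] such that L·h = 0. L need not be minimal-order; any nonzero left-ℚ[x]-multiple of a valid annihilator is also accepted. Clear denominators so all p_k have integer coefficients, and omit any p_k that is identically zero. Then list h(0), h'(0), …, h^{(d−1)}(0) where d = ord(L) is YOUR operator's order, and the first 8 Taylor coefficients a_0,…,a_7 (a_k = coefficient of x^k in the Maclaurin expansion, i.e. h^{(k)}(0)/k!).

f: a_k = 3, 3, 6, 9, 15, 24, 39, 63, …
h₀=f(r): pull back L_f along r ⇒ L₀.
h=∫h₀ ⇒ L = L₀·Dx.
L = (1 + 3·x)·Dx + (-1 - 2·x + x^3)·Dx^2  (order 2).
h: a_k = 0, 3, 3/2, 1, 0, 3/5, -1/2, 6/7, …
ICs: h(0) = 0, h′(0) = 3.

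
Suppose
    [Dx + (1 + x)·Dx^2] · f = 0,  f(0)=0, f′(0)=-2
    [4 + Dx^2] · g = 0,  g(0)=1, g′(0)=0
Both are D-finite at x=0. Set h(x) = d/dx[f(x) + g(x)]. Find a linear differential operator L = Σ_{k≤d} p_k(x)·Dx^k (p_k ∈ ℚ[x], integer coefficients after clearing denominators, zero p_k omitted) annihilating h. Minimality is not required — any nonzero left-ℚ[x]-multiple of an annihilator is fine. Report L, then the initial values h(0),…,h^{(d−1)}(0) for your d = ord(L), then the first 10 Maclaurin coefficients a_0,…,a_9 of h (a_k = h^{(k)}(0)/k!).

L = (20 + 16·x + 8·x^2) + (12 + 28·x + 24·x^2 + 8·x^3)·Dx + (5 + 4·x + 2·x^2)·Dx^2 + (3 + 7·x + 6·x^2 + 2·x^3)·Dx^3  (order 3).
h: a_k = -2, -2, -2, 14/3, -2, 22/15, -2, 646/315, -2, 5662/2835, …
ICs: h(0) = -2, h′(0) = -2, h′′(0) = -4.

f: a_k = 0, -2, 1, -2/3, 1/2, -2/5, 1/3, -2/7, 1/4, -2/9, …
g: a_k = 1, 0, -2, 0, 2/3, 0, -4/45, 0, 2/315, 0, …
f+g: L₀ = lclm(L_f,L_g), ord ≤ 2+2.
h₀' ⇒ L via d/dx closure of L₀.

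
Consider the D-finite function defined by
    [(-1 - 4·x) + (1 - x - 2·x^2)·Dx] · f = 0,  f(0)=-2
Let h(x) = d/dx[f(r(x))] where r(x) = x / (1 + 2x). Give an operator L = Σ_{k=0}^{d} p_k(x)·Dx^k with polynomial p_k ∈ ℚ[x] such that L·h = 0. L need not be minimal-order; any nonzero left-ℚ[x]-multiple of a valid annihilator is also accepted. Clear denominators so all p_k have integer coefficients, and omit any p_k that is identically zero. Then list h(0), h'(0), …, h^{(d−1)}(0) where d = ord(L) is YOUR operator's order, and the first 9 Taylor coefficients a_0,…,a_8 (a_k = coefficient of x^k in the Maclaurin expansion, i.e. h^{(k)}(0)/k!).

f: a_k = -2, -2, -6, -10, -22, -42, -86, -170, -342, …
f∘r: x↦r, Dx↦Dx/r' in L_f ⇒ L₀.
h₀' ⇒ L via d/dx closure of L₀.
L = 2 + (-1 - 11·x - 36·x^2 - 36·x^3)·Dx  (order 1).
h: a_k = -2, -4, 18, -72, 270, -972, 3402, -11664, 39366, …
ICs: h(0) = -2.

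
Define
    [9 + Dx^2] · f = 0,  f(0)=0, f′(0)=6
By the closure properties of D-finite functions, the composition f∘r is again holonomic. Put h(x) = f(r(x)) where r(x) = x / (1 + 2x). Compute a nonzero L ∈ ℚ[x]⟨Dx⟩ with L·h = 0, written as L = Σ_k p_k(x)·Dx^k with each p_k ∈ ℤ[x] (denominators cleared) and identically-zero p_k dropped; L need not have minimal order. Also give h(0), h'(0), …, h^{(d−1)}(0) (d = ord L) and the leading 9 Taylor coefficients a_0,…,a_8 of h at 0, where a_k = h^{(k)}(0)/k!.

L = 9 + (4 + 24·x + 48·x^2 + 32·x^3)·Dx + (1 + 8·x + 24·x^2 + 32·x^3 + 16·x^4)·Dx^2  (order 2).
h: a_k = 0, 6, -12, 15, 6, -2319/20, 975/2, -429483/280, 83163/20, …
ICs: h(0) = 0, h′(0) = 6.

f: a_k = 0, 6, 0, -9, 0, 81/20, 0, -243/280, 0, …
Substitute x→r, Dx→(1/r')Dx; clear ⇒ L₀.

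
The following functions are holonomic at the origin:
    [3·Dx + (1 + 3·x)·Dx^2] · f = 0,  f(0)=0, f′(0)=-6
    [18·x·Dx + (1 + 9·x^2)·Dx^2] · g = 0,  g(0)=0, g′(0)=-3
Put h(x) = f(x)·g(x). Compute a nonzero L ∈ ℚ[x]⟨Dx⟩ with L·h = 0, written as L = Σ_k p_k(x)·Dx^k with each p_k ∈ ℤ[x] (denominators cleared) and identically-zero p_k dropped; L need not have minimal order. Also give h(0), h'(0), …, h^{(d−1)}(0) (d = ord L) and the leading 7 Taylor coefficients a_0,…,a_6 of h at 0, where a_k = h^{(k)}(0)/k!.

L = (648 + 3564·x + 19440·x^2 + 113724·x^3 + 262440·x^4 + 341172·x^5 + 236196·x^7)·Dx + (162 + 3348·x + 24948·x^2 + 117612·x^3 + 396576·x^4 + 813564·x^5 + 918540·x^6 + 236196·x^7 + 826686·x^8)·Dx^2 + (36 + 576·x + 5184·x^2 + 25272·x^3 + 87480·x^4 + 227448·x^5 + 419904·x^6 + 472392·x^7 + 236196·x^8 + 472392·x^9)·Dx^3 + (5 + 54·x + 333·x^2 + 1512·x^3 + 5346·x^4 + 14580·x^5 + 30618·x^6 + 52488·x^7 + 59049·x^8 + 39366·x^9 + 59049·x^10)·Dx^4  (order 4).
h: a_k = 0, 0, 18, -27, 0, -81/2, 2106/5, …
ICs: h(0) = 0, h′(0) = 0, h′′(0) = 36, h′′′(0) = -162.

f: a_k = 0, -6, 9, -18, 81/2, -486/5, 243, …
g: a_k = 0, -3, 0, 9, 0, -243/5, 0, …
Sym-product of L_f,L_g gives L₀ (≤ ord 4).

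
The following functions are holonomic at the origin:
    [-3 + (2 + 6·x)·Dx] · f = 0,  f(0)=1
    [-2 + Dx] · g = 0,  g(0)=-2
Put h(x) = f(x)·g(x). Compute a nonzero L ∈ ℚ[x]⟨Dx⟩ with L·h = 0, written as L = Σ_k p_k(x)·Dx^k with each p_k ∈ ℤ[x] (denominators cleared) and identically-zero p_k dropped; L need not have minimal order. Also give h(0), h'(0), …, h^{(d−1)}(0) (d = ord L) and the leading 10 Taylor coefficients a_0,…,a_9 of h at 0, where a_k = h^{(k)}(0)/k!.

f: a_k = 1, 3/2, -9/8, 27/16, -405/128, 1701/256, -15309/1024, 72171/2048, -2814669/32768, 14073345/65536, …
g: a_k = -2, -4, -4, -8/3, -4/3, -8/15, -8/45, -16/315, -4/315, -8/2835, …
Product ⇒ symmetric product L₀, ord ≤ 1.
L = (-7 - 12·x) + (2 + 6·x)·Dx  (order 1).
h: a_k = -2, -7, -31/4, -181/24, -241/192, -13279/1920, 276497/23040, -9930589/322560, 56288873/737280, -18061579639/92897280, …
ICs: h(0) = -2.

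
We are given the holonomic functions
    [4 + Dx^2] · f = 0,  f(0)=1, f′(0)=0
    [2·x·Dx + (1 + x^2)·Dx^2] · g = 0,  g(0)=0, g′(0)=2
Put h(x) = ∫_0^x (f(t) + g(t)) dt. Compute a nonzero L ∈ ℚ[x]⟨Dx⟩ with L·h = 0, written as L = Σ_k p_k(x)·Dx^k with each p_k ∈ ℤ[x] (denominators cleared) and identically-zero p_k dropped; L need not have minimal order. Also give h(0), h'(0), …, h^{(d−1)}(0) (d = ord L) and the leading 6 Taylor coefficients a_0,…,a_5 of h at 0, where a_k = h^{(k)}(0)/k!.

f: a_k = 1, 0, -2, 0, 2/3, 0, …
g: a_k = 0, 2, 0, -2/3, 0, 2/5, …
L₀ := lclm(L_f,L_g); ord L₀ ≤ 2+2.
h=∫₀ˣh₀: take L = L₀·Dx.
L = (-32·x + 80·x^3 + 16·x^5)·Dx^2 + (4 + 32·x^2 + 36·x^4 + 8·x^6)·Dx^3 + (-8·x + 20·x^3 + 4·x^5)·Dx^4 + (1 + 8·x^2 + 9·x^4 + 2·x^6)·Dx^5  (order 5).
h: a_k = 0, 1, 1, -2/3, -1/6, 2/15, …
ICs: h(0) = 0, h′(0) = 1, h′′(0) = 2, h′′′(0) = -4, h′′′′(0) = -4.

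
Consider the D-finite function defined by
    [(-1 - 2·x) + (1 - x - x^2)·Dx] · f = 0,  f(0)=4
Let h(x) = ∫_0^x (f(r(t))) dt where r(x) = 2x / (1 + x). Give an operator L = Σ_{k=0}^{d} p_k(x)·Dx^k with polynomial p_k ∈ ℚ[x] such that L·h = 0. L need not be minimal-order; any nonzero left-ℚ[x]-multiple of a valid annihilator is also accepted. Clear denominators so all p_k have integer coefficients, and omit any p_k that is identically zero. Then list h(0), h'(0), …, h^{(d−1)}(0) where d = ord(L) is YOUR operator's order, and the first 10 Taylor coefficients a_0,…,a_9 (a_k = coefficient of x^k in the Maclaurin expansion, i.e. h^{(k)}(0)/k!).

L = (2 + 10·x)·Dx + (-1 - x + 5·x^2 + 5·x^3)·Dx^2  (order 2).
h: a_k = 0, 4, 4, 8, 10, 24, 100/3, 600/7, 125, 1000/3, …
ICs: h(0) = 0, h′(0) = 4.

f: a_k = 4, 4, 8, 12, 20, 32, 52, 84, 136, 220, …
f∘r: x↦r, Dx↦Dx/r' in L_f ⇒ L₀.
h=∫h₀ ⇒ L = L₀·Dx.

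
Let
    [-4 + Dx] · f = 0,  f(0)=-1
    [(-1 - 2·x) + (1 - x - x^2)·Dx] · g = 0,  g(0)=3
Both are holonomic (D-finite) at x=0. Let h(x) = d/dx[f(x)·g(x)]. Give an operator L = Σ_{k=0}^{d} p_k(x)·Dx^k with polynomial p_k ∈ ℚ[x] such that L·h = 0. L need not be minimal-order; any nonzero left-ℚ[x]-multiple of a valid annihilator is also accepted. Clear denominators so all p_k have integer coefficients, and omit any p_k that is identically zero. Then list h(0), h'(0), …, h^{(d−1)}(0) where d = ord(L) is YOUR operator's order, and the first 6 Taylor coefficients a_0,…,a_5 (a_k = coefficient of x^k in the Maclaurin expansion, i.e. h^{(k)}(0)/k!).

f: a_k = -1, -4, -8, -32/3, -32/3, -128/15, …
g: a_k = 3, 3, 6, 9, 15, 24, …
L₀ := L_f ⊗_s L_g (sym. prod.), ord ≤ 1.
Derive L from L₀ (diff closure).
L = (28 - 18·x - 34·x^2 + 16·x^3 + 16·x^4) + (-5 + 7·x + 7·x^2 - 6·x^3 - 4·x^4)·Dx  (order 1).
h: a_k = -15, -84, -267, -652, -1388, -2746, …
ICs: h(0) = -15.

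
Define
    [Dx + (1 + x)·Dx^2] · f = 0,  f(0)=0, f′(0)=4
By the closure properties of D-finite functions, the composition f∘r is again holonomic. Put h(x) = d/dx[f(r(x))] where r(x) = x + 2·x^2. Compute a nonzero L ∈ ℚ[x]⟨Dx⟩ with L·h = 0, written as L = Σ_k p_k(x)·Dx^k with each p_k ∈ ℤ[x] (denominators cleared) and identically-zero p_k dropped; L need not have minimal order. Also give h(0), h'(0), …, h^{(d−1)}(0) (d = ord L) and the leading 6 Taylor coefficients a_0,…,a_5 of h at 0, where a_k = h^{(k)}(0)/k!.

L = (-3 + 4·x + 8·x^2) + (1 + 5·x + 6·x^2 + 8·x^3)·Dx  (order 1).
h: a_k = 4, 12, -20, -4, 44, -36, …
ICs: h(0) = 4.

f: a_k = 0, 4, -2, 4/3, -1, 4/5, …
Substitute x→r, Dx→(1/r')Dx; clear ⇒ L₀.
h₀' ⇒ L via d/dx closure of L₀.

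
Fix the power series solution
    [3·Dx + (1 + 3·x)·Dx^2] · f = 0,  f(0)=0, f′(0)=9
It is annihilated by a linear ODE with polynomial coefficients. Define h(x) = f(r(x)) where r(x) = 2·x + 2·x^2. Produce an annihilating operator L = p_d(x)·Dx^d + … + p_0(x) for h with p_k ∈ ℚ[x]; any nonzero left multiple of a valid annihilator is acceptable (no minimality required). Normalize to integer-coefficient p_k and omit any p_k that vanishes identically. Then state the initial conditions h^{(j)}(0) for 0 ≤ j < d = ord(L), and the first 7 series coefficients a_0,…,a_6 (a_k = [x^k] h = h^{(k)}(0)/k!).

L = (4 + 12·x + 12·x^2)·Dx + (1 + 8·x + 18·x^2 + 12·x^3)·Dx^2  (order 2).
h: a_k = 0, 18, -36, 108, -378, 7128/5, -5616, …
ICs: h(0) = 0, h′(0) = 18.

f: a_k = 0, 9, -27/2, 27, -243/4, 729/5, -729/2, …
Substitute x→r, Dx→(1/r')Dx; clear ⇒ L₀.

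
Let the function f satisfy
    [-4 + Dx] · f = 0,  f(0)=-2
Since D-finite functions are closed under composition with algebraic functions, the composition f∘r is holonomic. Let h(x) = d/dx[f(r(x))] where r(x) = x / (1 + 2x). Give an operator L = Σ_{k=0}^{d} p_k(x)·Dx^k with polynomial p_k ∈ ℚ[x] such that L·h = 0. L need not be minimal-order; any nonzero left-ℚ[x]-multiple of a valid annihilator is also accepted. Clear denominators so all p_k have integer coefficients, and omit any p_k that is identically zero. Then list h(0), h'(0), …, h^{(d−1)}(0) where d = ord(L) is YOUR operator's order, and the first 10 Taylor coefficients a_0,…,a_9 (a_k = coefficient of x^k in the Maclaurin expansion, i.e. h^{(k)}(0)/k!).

L = -8·x + (-1 - 4·x - 4·x^2)·Dx  (order 1).
h: a_k = -8, 0, 32, -256/3, 128, -1024/15, -2560/9, 131072/105, -145408/45, 18415616/2835, …
ICs: h(0) = -8.

f: a_k = -2, -8, -16, -64/3, -64/3, -256/15, -512/45, -2048/315, -1024/315, -4096/2835, …
L₀ from L_f via x↦r, Dx↦r'^{-1}Dx.
Differentiate: ansatz ord ≤ ord L₀ ⇒ L.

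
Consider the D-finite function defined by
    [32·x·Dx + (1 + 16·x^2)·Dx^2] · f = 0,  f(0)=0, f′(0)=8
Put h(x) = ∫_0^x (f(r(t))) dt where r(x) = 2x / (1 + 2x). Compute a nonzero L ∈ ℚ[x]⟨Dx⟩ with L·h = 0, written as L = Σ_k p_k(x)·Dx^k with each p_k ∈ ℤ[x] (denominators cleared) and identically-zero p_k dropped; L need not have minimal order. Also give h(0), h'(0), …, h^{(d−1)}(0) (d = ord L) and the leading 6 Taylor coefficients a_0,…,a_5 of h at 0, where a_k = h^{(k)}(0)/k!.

L = (4 + 136·x)·Dx^2 + (1 + 4·x + 68·x^2)·Dx^3  (order 3).
h: a_k = 0, 0, 8, -32/3, -208/3, 384, …
ICs: h(0) = 0, h′(0) = 0, h′′(0) = 16.

f: a_k = 0, 8, 0, -128/3, 0, 2048/5, …
Change of var in L_f (x↦r) gives L₀.
h=∫h₀ ⇒ L = L₀·Dx.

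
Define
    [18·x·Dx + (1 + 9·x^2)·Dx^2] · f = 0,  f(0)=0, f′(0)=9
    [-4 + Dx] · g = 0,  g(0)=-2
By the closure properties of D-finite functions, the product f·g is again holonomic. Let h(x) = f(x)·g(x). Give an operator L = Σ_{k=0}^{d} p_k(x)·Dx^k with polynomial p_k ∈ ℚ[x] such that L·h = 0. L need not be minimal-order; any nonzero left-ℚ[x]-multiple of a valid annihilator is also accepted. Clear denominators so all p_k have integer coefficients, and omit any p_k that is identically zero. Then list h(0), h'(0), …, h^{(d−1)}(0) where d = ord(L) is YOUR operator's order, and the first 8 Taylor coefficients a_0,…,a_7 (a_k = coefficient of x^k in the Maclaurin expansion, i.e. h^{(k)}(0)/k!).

L = (16 - 72·x + 144·x^2) + (-8 + 18·x - 72·x^2)·Dx + (1 + 9·x^2)·Dx^2  (order 2).
h: a_k = 0, -18, -72, -90, 24, -258/5, -744, 538/35, …
ICs: h(0) = 0, h′(0) = -18.

f: a_k = 0, 9, 0, -27, 0, 729/5, 0, -6561/7, …
g: a_k = -2, -8, -16, -64/3, -64/3, -256/15, -512/45, -2048/315, …
Product ⇒ symmetric product L₀, ord ≤ 2.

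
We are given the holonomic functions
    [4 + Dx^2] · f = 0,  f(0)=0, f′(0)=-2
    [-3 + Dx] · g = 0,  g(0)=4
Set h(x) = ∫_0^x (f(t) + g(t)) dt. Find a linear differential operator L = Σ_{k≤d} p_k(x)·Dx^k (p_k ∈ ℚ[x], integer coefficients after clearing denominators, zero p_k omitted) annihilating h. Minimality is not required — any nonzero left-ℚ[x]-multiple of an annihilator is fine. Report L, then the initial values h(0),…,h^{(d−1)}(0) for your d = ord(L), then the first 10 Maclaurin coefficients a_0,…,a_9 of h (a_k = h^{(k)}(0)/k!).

f: a_k = 0, -2, 0, 4/3, 0, -4/15, 0, 8/315, 0, -4/2835, …
g: a_k = 4, 12, 18, 18, 27/2, 81/10, 81/20, 243/140, 729/1120, 243/1120, …
f+g: L₀ = lclm(L_f,L_g), ord ≤ 2+1.
Integrate: L := L₀·Dx.
L = -12·Dx + 4·Dx^2 - 3·Dx^3 + Dx^4  (order 4).
h: a_k = 0, 4, 5, 6, 29/6, 27/10, 47/36, 81/140, 317/1440, 81/1120, …
ICs: h(0) = 0, h′(0) = 4, h′′(0) = 10, h′′′(0) = 36.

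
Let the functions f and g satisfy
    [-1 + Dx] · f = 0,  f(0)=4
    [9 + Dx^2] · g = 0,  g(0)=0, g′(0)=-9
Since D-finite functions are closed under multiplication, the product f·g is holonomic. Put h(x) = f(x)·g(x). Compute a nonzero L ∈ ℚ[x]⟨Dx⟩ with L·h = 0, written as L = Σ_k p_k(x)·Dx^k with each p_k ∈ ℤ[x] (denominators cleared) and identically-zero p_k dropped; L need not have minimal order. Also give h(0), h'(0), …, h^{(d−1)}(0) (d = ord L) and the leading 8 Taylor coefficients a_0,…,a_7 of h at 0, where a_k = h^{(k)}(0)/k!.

L = 10 - 2·Dx + Dx^2  (order 2).
h: a_k = 0, -36, -36, 36, 48, 6/5, -78/5, -166/35, …
ICs: h(0) = 0, h′(0) = -36.

f: a_k = 4, 4, 2, 2/3, 1/6, 1/30, 1/180, 1/1260, …
g: a_k = 0, -9, 0, 27/2, 0, -243/40, 0, 729/560, …
L₀ := L_f ⊗_s L_g (sym. prod.), ord ≤ 2.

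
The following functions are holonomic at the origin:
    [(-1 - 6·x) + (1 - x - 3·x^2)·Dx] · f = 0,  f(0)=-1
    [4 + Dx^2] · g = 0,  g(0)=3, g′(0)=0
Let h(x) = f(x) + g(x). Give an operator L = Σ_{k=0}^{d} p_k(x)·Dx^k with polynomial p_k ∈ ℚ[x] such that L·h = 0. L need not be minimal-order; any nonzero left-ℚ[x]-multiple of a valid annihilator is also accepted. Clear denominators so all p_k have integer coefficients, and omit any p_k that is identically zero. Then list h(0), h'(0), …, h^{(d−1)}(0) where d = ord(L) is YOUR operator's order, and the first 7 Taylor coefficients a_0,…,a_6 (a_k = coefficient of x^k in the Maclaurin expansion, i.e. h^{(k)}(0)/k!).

f: a_k = -1, -1, -4, -7, -19, -40, -97, …
g: a_k = 3, 0, -6, 0, 2, 0, -4/15, …
Weyl lclm of L_f,L_g ⇒ L₀ (ord ≤ 3).
L = (92 + 608·x + 512·x^2 + 1104·x^3 + 360·x^4 + 432·x^5) + (-24 + 4·x + 24·x^2 + 80·x^3 + 180·x^4 + 216·x^5 + 216·x^6)·Dx + (23 + 152·x + 128·x^2 + 276·x^3 + 90·x^4 + 108·x^5)·Dx^2 + (-6 + x + 6·x^2 + 20·x^3 + 45·x^4 + 54·x^5 + 54·x^6)·Dx^3  (order 3).
h: a_k = 2, -1, -10, -7, -17, -40, -1459/15, …
ICs: h(0) = 2, h′(0) = -1, h′′(0) = -20.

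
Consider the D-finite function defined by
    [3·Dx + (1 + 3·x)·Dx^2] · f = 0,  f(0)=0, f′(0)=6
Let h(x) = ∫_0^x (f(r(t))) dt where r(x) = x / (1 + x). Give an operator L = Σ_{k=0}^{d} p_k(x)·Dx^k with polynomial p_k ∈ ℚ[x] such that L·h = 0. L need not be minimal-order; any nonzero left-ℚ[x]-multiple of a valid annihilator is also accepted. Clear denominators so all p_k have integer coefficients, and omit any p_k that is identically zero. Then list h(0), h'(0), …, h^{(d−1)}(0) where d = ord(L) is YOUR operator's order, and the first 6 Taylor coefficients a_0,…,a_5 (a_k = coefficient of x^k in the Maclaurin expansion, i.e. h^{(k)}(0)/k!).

L = (5 + 8·x)·Dx^2 + (1 + 5·x + 4·x^2)·Dx^3  (order 3).
h: a_k = 0, 0, 3, -5, 21/2, -51/2, …
ICs: h(0) = 0, h′(0) = 0, h′′(0) = 6.

f: a_k = 0, 6, -9, 18, -81/2, 486/5, …
Substitute x→r, Dx→(1/r')Dx; clear ⇒ L₀.
h=∫h₀ ⇒ L = L₀·Dx.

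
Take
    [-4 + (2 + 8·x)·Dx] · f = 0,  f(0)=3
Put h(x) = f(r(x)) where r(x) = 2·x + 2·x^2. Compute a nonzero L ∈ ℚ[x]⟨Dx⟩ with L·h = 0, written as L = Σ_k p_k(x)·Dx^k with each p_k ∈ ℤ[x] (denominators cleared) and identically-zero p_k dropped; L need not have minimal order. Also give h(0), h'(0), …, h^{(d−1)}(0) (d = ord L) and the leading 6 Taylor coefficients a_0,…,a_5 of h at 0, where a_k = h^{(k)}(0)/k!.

f: a_k = 3, 6, -6, 12, -30, 84, …
h₀=f(r): pull back L_f along r ⇒ L₀.
L = (-4 - 8·x) + (1 + 8·x + 8·x^2)·Dx  (order 1).
h: a_k = 3, 12, -12, 48, -216, 1056, …
ICs: h(0) = 3.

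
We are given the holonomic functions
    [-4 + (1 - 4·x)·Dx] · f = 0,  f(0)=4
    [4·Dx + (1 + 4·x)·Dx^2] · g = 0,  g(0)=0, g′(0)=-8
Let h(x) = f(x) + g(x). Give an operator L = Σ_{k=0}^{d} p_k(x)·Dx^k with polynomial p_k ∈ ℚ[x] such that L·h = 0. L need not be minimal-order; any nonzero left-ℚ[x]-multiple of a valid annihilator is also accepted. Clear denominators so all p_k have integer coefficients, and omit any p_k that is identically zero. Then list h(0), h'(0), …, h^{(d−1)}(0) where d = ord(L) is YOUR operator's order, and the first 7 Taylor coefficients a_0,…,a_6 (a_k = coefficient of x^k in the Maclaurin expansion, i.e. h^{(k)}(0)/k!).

f: a_k = 4, 16, 64, 256, 1024, 4096, 16384, …
g: a_k = 0, -8, 16, -128/3, 128, -2048/5, 4096/3, …
h₀=f+g: left-lcm gives L₀, ord ≤ 3.
L = (160 + 128·x)·Dx + (16 + 256·x + 256·x^2)·Dx^2 + (-3 - 4·x + 48·x^2 + 64·x^3)·Dx^3  (order 3).
h: a_k = 4, 8, 80, 640/3, 1152, 18432/5, 53248/3, …
ICs: h(0) = 4, h′(0) = 8, h′′(0) = 160.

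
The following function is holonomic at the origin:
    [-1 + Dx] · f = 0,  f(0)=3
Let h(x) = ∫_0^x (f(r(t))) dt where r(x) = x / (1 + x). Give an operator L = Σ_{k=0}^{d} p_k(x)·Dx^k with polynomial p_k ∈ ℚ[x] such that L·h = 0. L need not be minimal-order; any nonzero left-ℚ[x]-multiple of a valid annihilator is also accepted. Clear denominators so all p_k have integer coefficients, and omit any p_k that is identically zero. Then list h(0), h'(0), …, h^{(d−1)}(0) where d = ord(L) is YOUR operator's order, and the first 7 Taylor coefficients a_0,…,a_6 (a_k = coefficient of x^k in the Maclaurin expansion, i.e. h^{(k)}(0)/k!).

L = -Dx + (1 + 2·x + x^2)·Dx^2  (order 2).
h: a_k = 0, 3, 3/2, -1/2, 1/8, 1/40, -19/240, …
ICs: h(0) = 0, h′(0) = 3.

f: a_k = 3, 3, 3/2, 1/2, 1/8, 1/40, 1/240, …
f∘r: x↦r, Dx↦Dx/r' in L_f ⇒ L₀.
h=∫h₀ ⇒ L = L₀·Dx.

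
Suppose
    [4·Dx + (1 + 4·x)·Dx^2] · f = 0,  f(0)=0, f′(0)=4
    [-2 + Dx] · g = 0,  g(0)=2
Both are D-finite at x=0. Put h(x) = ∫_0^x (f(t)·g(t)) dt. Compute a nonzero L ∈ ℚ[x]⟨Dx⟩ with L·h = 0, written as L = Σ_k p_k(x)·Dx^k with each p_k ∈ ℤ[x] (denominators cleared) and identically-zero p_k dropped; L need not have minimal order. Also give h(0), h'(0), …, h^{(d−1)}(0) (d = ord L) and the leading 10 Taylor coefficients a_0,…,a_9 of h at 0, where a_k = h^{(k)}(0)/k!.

L = (-4 + 16·x)·Dx - 16·x·Dx^2 + (1 + 4·x)·Dx^3  (order 3).
h: a_k = 0, 0, 4, 0, 20/3, -64/5, 1672/45, -6784/63, 103316/315, -417664/405, …
ICs: h(0) = 0, h′(0) = 0, h′′(0) = 8.

f: a_k = 0, 4, -8, 64/3, -64, 1024/5, -2048/3, 16384/7, -8192, 262144/9, …
g: a_k = 2, 4, 4, 8/3, 4/3, 8/15, 8/45, 16/315, 4/315, 8/2835, …
L₀ := L_f ⊗_s L_g (sym. prod.), ord ≤ 2.
h=∫h₀ ⇒ L = L₀·Dx.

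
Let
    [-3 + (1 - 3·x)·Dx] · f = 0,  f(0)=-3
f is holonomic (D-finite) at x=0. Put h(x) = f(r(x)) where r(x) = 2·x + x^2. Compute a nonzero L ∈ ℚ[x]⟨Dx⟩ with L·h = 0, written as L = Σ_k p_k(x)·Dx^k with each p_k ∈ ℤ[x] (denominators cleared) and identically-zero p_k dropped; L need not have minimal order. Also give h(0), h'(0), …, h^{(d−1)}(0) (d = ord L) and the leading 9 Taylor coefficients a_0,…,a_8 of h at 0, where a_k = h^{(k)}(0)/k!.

f: a_k = -3, -9, -27, -81, -243, -729, -2187, -6561, -19683, …
h₀=f(r): pull back L_f along r ⇒ L₀.
L = (6 + 6·x) + (-1 + 6·x + 3·x^2)·Dx  (order 1).
h: a_k = -3, -18, -117, -756, -4887, -31590, -204201, -1319976, -8532459, …
ICs: h(0) = -3.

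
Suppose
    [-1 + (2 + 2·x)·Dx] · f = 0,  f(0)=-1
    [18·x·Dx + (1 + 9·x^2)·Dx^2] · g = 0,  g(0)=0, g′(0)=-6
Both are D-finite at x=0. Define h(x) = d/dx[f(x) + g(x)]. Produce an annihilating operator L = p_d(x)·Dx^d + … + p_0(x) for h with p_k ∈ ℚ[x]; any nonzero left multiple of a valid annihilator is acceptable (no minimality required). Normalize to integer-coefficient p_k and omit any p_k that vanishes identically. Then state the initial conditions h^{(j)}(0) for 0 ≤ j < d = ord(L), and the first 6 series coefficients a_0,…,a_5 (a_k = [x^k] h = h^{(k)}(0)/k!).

L = (-36 - 90·x + 972·x^2 + 486·x^3) + (-75 - 144·x + 1818·x^2 + 3888·x^3 + 1701·x^4)·Dx + (-2 + 70·x + 108·x^2 + 684·x^3 + 1134·x^4 + 486·x^5)·Dx^2  (order 2).
h: a_k = -13/2, 1/4, 861/16, 5/32, -124451/256, 63/512, …
ICs: h(0) = -13/2, h′(0) = 1/4.

f: a_k = -1, -1/2, 1/8, -1/16, 5/128, -7/256, …
g: a_k = 0, -6, 0, 18, 0, -486/5, …
f+g: L₀ = lclm(L_f,L_g), ord ≤ 1+2.
Derive L from L₀ (diff closure).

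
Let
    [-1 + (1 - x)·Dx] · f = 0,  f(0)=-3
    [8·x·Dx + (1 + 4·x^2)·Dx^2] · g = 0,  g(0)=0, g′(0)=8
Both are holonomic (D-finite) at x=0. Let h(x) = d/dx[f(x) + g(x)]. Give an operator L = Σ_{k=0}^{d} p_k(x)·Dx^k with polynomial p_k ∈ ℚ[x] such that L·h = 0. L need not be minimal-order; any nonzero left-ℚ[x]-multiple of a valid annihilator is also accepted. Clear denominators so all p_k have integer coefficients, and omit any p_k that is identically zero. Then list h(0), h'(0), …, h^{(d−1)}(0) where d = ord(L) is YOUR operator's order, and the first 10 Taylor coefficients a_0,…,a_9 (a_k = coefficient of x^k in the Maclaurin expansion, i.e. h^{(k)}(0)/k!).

f: a_k = -3, -3, -3, -3, -3, -3, -3, -3, -3, -3, …
g: a_k = 0, 8, 0, -32/3, 0, 128/5, 0, -512/7, 0, 2048/9, …
Sum ⇒ L₀ = lclm(L_f,L_g) in ℚ(x)⟨Dx⟩.
h=h₀': d/dx-closure on L₀ ⇒ L.
L = (-8 + 32·x + 96·x^2) + (7 - 8·x - 20·x^2 + 96·x^3)·Dx + (-1 - 3·x - 12·x^3 + 16·x^4)·Dx^2  (order 2).
h: a_k = 5, -6, -41, -12, 113, -18, -533, -24, 2021, -30, …
ICs: h(0) = 5, h′(0) = -6.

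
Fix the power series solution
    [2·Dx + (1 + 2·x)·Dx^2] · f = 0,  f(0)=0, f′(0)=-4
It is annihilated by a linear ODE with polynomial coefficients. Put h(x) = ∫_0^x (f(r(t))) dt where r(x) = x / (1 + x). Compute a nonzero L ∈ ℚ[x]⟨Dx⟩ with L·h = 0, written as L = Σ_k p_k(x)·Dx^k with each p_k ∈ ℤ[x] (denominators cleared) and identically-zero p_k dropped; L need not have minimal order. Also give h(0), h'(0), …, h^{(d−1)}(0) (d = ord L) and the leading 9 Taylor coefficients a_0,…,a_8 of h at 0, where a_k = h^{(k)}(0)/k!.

f: a_k = 0, -4, 4, -16/3, 8, -64/5, 64/3, -256/7, 64, …
h₀=f(r): pull back L_f along r ⇒ L₀.
∫: right-multiply L₀ by Dx.
L = (4 + 6·x)·Dx^2 + (1 + 4·x + 3·x^2)·Dx^3  (order 3).
h: a_k = 0, 0, -2, 8/3, -13/3, 8, -242/15, 104/3, -1093/14, …
ICs: h(0) = 0, h′(0) = 0, h′′(0) = -4.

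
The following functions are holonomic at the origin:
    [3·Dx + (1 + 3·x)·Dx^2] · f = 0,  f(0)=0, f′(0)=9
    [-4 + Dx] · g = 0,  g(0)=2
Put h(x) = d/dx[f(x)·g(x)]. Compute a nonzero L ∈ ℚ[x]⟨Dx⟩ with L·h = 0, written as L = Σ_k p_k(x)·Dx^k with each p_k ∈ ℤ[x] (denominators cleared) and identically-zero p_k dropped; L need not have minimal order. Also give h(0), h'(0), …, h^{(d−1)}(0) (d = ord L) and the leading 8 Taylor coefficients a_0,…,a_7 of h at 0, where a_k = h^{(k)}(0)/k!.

L = (40 + 96·x + 576·x^2) + (-14 - 84·x - 288·x^2)·Dx + (1 + 15·x + 36·x^2)·Dx^2  (order 2).
h: a_k = 18, 90, 270, 282, 708, -558, 15518/5, -42974/5, …
ICs: h(0) = 18, h′(0) = 90.

f: a_k = 0, 9, -27/2, 27, -243/4, 729/5, -729/2, 6561/7, …
g: a_k = 2, 8, 16, 64/3, 64/3, 256/15, 512/45, 2048/315, …
L₀ := L_f ⊗_s L_g (sym. prod.), ord ≤ 2.
h₀' ⇒ L via d/dx closure of L₀.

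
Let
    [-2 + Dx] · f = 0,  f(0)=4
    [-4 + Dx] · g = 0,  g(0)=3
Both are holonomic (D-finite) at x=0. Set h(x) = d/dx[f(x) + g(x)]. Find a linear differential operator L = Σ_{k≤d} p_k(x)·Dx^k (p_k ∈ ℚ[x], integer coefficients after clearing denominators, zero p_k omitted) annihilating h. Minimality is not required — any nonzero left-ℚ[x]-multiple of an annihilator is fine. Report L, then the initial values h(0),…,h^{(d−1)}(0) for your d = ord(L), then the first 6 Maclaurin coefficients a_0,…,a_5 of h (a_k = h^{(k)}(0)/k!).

f: a_k = 4, 8, 8, 16/3, 8/3, 16/15, …
g: a_k = 3, 12, 24, 32, 32, 128/5, …
L₀ := lclm(L_f,L_g); ord L₀ ≤ 1+1.
Differentiate: ansatz ord ≤ ord L₀ ⇒ L.
L = 8 - 6·Dx + Dx^2  (order 2).
h: a_k = 20, 64, 112, 416/3, 400/3, 1568/15, …
ICs: h(0) = 20, h′(0) = 64.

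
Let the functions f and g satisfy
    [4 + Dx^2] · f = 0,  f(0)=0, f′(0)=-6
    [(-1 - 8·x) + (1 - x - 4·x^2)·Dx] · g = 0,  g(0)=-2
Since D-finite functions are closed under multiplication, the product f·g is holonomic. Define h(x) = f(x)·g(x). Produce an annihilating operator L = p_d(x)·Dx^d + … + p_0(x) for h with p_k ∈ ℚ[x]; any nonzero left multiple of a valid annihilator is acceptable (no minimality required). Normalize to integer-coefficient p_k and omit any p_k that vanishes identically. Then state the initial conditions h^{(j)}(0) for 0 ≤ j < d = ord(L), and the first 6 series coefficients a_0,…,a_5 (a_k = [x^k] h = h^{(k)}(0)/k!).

L = (4 + 4·x + 16·x^2) + (2 + 16·x)·Dx + (-1 + x + 4·x^2)·Dx^2  (order 2).
h: a_k = 0, 12, 12, 52, 100, 1548/5, …
ICs: h(0) = 0, h′(0) = 12.

f: a_k = 0, -6, 0, 4, 0, -4/5, …
g: a_k = -2, -2, -10, -18, -58, -130, …
L₀ := L_f ⊗_s L_g (sym. prod.), ord ≤ 2.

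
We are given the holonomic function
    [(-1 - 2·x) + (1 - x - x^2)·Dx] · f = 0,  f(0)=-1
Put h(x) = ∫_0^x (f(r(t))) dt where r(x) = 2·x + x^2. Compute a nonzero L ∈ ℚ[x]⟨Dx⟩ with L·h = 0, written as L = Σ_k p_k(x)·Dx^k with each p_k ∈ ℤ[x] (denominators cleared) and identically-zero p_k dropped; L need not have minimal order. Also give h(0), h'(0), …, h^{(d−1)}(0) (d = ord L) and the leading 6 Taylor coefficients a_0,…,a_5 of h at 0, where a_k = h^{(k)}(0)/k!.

f: a_k = -1, -1, -2, -3, -5, -8, …
h₀=f(r): pull back L_f along r ⇒ L₀.
h=∫₀ˣh₀: take L = L₀·Dx.
L = (2 + 10·x + 12·x^2 + 4·x^3)·Dx + (-1 + 2·x + 5·x^2 + 4·x^3 + x^4)·Dx^2  (order 2).
h: a_k = 0, -1, -1, -3, -8, -118/5, …
ICs: h(0) = 0, h′(0) = -1.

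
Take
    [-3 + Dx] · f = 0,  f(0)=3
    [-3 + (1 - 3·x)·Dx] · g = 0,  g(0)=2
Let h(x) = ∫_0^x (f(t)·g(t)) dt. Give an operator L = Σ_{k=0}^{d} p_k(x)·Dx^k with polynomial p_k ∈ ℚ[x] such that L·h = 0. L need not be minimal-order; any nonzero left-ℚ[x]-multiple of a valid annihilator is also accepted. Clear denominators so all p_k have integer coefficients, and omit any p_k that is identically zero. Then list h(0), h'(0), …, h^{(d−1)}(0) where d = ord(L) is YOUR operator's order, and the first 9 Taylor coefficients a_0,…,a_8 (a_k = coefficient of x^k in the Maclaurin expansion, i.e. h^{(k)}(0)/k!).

f: a_k = 3, 9, 27/2, 27/2, 81/8, 243/40, 243/80, 729/560, 2187/4480, …
g: a_k = 2, 6, 18, 54, 162, 486, 1458, 4374, 13122, …
Product ⇒ symmetric product L₀, ord ≤ 1.
Integrate: L := L₀·Dx.
L = (6 - 9·x)·Dx + (-1 + 3·x)·Dx^2  (order 2).
h: a_k = 0, 6, 18, 45, 108, 1053/4, 13203/20, 475551/280, 499365/112, …
ICs: h(0) = 0, h′(0) = 6.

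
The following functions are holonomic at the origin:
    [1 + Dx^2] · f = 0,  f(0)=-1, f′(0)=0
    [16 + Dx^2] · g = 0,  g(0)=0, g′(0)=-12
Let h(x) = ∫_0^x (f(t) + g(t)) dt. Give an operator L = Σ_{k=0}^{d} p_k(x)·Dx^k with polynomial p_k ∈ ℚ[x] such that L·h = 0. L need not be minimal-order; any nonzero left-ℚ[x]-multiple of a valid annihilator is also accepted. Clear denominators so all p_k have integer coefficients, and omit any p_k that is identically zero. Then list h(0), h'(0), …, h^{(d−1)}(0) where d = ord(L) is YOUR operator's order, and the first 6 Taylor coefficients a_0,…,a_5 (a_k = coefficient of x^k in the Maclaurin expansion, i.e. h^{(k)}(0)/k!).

L = 16·Dx + 17·Dx^3 + Dx^5  (order 5).
h: a_k = 0, -1, -6, 1/6, 8, -1/120, …
ICs: h(0) = 0, h′(0) = -1, h′′(0) = -12, h′′′(0) = 1, h′′′′(0) = 192.

f: a_k = -1, 0, 1/2, 0, -1/24, 0, …
g: a_k = 0, -12, 0, 32, 0, -128/5, …
Sum ⇒ L₀ = lclm(L_f,L_g) in ℚ(x)⟨Dx⟩.
∫: right-multiply L₀ by Dx.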